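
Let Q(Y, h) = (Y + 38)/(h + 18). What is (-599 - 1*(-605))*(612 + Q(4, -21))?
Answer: 3588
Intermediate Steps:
Q(Y, h) = (38 + Y)/(18 + h)
(-599 - 1*(-605))*(612 + Q(4, -21)) = (-599 - 1*(-605))*(612 + (38 + 4)/(18 - 21)) = (-599 + 605)*(612 + 42/(-3)) = 6*(612 - ⅓*42) = 6*(612 - 14) = 6*598 = 3588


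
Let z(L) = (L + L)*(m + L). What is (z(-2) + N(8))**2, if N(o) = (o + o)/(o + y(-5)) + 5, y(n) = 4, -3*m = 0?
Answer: 1849/9 ≈ 205.44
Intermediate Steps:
m = 0 (m = -1/3*0 = 0)
z(L) = 2*L**2 (z(L) = (L + L)*(0 + L) = (2*L)*L = 2*L**2)
N(o) = 5 + 2*o/(4 + o) (N(o) = (o + o)/(o + 4) + 5 = (2*o)/(4 + o) + 5 = 2*o/(4 + o) + 5 = 5 + 2*o/(4 + o))
(z(-2) + N(8))**2 = (2*(-2)**2 + (20 + 7*8)/(4 + 8))**2 = (2*4 + (20 + 56)/12)**2 = (8 + (1/12)*76)**2 = (8 + 19/3)**2 = (43/3)**2 = 1849/9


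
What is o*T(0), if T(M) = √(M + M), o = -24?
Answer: 0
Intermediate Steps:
T(M) = √2*√M (T(M) = √(2*M) = √2*√M)
o*T(0) = -24*√2*√0 = -24*√2*0 = -24*0 = 0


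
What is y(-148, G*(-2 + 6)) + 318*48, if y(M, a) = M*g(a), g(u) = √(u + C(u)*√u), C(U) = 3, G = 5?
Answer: 15264 - 148*√(20 + 6*√5) ≈ 14408.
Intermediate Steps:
g(u) = √(u + 3*√u)
y(M, a) = M*√(a + 3*√a)
y(-148, G*(-2 + 6)) + 318*48 = -148*√(5*(-2 + 6) + 3*√(5*(-2 + 6))) + 318*48 = -148*√(5*4 + 3*√(5*4)) + 15264 = -148*√(20 + 3*√20) + 15264 = -148*√(20 + 3*(2*√5)) + 15264 = -148*√(20 + 6*√5) + 15264 = 15264 - 148*√(20 + 6*√5)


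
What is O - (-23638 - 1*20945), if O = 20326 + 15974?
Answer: 80883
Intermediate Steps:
O = 36300
O - (-23638 - 1*20945) = 36300 - (-23638 - 1*20945) = 36300 - (-23638 - 20945) = 36300 - 1*(-44583) = 36300 + 44583 = 80883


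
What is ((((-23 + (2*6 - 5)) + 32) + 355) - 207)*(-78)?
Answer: -12792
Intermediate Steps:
((((-23 + (2*6 - 5)) + 32) + 355) - 207)*(-78) = ((((-23 + (12 - 5)) + 32) + 355) - 207)*(-78) = ((((-23 + 7) + 32) + 355) - 207)*(-78) = (((-16 + 32) + 355) - 207)*(-78) = ((16 + 355) - 207)*(-78) = (371 - 207)*(-78) = 164*(-78) = -12792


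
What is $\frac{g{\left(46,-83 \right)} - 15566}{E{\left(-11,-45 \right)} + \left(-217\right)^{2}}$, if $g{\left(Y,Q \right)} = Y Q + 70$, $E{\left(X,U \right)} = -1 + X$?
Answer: $- \frac{19314}{47077} \approx -0.41026$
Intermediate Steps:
$g{\left(Y,Q \right)} = 70 + Q Y$ ($g{\left(Y,Q \right)} = Q Y + 70 = 70 + Q Y$)
$\frac{g{\left(46,-83 \right)} - 15566}{E{\left(-11,-45 \right)} + \left(-217\right)^{2}} = \frac{\left(70 - 3818\right) - 15566}{\left(-1 - 11\right) + \left(-217\right)^{2}} = \frac{\left(70 - 3818\right) - 15566}{-12 + 47089} = \frac{-3748 - 15566}{47077} = \left(-19314\right) \frac{1}{47077} = - \frac{19314}{47077}$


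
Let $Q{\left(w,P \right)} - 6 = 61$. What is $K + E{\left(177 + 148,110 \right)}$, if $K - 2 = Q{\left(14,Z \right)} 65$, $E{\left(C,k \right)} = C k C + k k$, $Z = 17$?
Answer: $11635207$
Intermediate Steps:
$Q{\left(w,P \right)} = 67$ ($Q{\left(w,P \right)} = 6 + 61 = 67$)
$E{\left(C,k \right)} = k^{2} + k C^{2}$ ($E{\left(C,k \right)} = k C^{2} + k^{2} = k^{2} + k C^{2}$)
$K = 4357$ ($K = 2 + 67 \cdot 65 = 2 + 4355 = 4357$)
$K + E{\left(177 + 148,110 \right)} = 4357 + 110 \left(110 + \left(177 + 148\right)^{2}\right) = 4357 + 110 \left(110 + 325^{2}\right) = 4357 + 110 \left(110 + 105625\right) = 4357 + 110 \cdot 105735 = 4357 + 11630850 = 11635207$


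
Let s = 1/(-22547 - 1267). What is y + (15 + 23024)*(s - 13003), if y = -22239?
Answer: -7134635272823/23814 ≈ -2.9960e+8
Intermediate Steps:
s = -1/23814 (s = 1/(-23814) = -1/23814 ≈ -4.1992e-5)
y + (15 + 23024)*(s - 13003) = -22239 + (15 + 23024)*(-1/23814 - 13003) = -22239 + 23039*(-309653443/23814) = -22239 - 7134105673277/23814 = -7134635272823/23814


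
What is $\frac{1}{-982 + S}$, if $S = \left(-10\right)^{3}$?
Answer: $- \frac{1}{1982} \approx -0.00050454$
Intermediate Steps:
$S = -1000$
$\frac{1}{-982 + S} = \frac{1}{-982 - 1000} = \frac{1}{-1982} = - \frac{1}{1982}$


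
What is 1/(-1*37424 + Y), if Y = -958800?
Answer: -1/996224 ≈ -1.0038e-6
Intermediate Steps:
1/(-1*37424 + Y) = 1/(-1*37424 - 958800) = 1/(-37424 - 958800) = 1/(-996224) = -1/996224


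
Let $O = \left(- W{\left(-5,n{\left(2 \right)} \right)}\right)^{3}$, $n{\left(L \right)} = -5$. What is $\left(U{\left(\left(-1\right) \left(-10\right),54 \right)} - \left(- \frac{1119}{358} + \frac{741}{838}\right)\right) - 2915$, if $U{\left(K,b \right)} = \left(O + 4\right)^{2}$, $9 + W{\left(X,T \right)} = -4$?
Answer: $\frac{363116459597}{75001} \approx 4.8415 \cdot 10^{6}$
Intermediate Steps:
$W{\left(X,T \right)} = -13$ ($W{\left(X,T \right)} = -9 - 4 = -13$)
$O = 2197$ ($O = \left(\left(-1\right) \left(-13\right)\right)^{3} = 13^{3} = 2197$)
$U{\left(K,b \right)} = 4844401$ ($U{\left(K,b \right)} = \left(2197 + 4\right)^{2} = 2201^{2} = 4844401$)
$\left(U{\left(\left(-1\right) \left(-10\right),54 \right)} - \left(- \frac{1119}{358} + \frac{741}{838}\right)\right) - 2915 = \left(4844401 - \left(- \frac{1119}{358} + \frac{741}{838}\right)\right) - 2915 = \left(4844401 - - \frac{168111}{75001}\right) - 2915 = \left(4844401 + \left(\frac{1119}{358} - \frac{741}{838}\right)\right) - 2915 = \left(4844401 + \frac{168111}{75001}\right) - 2915 = \frac{363335087512}{75001} - 2915 = \frac{363116459597}{75001}$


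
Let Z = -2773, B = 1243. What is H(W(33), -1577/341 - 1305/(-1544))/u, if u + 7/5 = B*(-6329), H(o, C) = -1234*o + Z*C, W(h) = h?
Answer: 79611751645/20709899001968 ≈ 0.0038441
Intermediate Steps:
H(o, C) = -2773*C - 1234*o (H(o, C) = -1234*o - 2773*C = -2773*C - 1234*o)
u = -39334742/5 (u = -7/5 + 1243*(-6329) = -7/5 - 7866947 = -39334742/5 ≈ -7.8669e+6)
H(W(33), -1577/341 - 1305/(-1544))/u = (-2773*(-1577/341 - 1305/(-1544)) - 1234*33)/(-39334742/5) = (-2773*(-1577*1/341 - 1305*(-1/1544)) - 40722)*(-5/39334742) = (-2773*(-1577/341 + 1305/1544) - 40722)*(-5/39334742) = (-2773*(-1989883/526504) - 40722)*(-5/39334742) = (5517945559/526504 - 40722)*(-5/39334742) = -15922350329/526504*(-5/39334742) = 79611751645/20709899001968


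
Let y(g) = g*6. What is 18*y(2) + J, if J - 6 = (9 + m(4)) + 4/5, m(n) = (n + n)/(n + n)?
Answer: 1164/5 ≈ 232.80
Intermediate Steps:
m(n) = 1 (m(n) = (2*n)/((2*n)) = (2*n)*(1/(2*n)) = 1)
y(g) = 6*g
J = 84/5 (J = 6 + ((9 + 1) + 4/5) = 6 + (10 + 4*(⅕)) = 6 + (10 + ⅘) = 6 + 54/5 = 84/5 ≈ 16.800)
18*y(2) + J = 18*(6*2) + 84/5 = 18*12 + 84/5 = 216 + 84/5 = 1164/5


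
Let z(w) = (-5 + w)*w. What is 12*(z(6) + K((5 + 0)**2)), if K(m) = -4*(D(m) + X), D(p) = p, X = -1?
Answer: -1080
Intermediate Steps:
z(w) = w*(-5 + w)
K(m) = 4 - 4*m (K(m) = -4*(m - 1) = -4*(-1 + m) = 4 - 4*m)
12*(z(6) + K((5 + 0)**2)) = 12*(6*(-5 + 6) + (4 - 4*(5 + 0)**2)) = 12*(6*1 + (4 - 4*5**2)) = 12*(6 + (4 - 4*25)) = 12*(6 + (4 - 100)) = 12*(6 - 96) = 12*(-90) = -1080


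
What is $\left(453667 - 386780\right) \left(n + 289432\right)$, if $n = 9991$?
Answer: $20027506201$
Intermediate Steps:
$\left(453667 - 386780\right) \left(n + 289432\right) = \left(453667 - 386780\right) \left(9991 + 289432\right) = 66887 \cdot 299423 = 20027506201$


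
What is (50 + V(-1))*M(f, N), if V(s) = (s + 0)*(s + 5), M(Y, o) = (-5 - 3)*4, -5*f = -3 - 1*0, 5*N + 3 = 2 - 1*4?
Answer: -1472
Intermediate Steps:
N = -1 (N = -⅗ + (2 - 1*4)/5 = -⅗ + (2 - 4)/5 = -⅗ + (⅕)*(-2) = -⅗ - ⅖ = -1)
f = ⅗ (f = -(-3 - 1*0)/5 = -(-3 + 0)/5 = -⅕*(-3) = ⅗ ≈ 0.60000)
M(Y, o) = -32 (M(Y, o) = -8*4 = -32)
V(s) = s*(5 + s)
(50 + V(-1))*M(f, N) = (50 - (5 - 1))*(-32) = (50 - 1*4)*(-32) = (50 - 4)*(-32) = 46*(-32) = -1472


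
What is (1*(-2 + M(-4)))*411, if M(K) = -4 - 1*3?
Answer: -3699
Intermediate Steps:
M(K) = -7 (M(K) = -4 - 3 = -7)
(1*(-2 + M(-4)))*411 = (1*(-2 - 7))*411 = (1*(-9))*411 = -9*411 = -3699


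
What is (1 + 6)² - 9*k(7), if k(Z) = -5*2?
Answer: 139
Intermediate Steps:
k(Z) = -10
(1 + 6)² - 9*k(7) = (1 + 6)² - 9*(-10) = 7² + 90 = 49 + 90 = 139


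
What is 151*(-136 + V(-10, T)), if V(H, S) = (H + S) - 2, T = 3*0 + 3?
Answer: -21895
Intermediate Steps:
T = 3 (T = 0 + 3 = 3)
V(H, S) = -2 + H + S
151*(-136 + V(-10, T)) = 151*(-136 + (-2 - 10 + 3)) = 151*(-136 - 9) = 151*(-145) = -21895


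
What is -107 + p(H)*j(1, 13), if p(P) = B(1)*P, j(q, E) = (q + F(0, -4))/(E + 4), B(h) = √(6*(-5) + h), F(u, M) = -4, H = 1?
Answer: -107 - 3*I*√29/17 ≈ -107.0 - 0.95032*I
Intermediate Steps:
B(h) = √(-30 + h)
j(q, E) = (-4 + q)/(4 + E) (j(q, E) = (q - 4)/(E + 4) = (-4 + q)/(4 + E))
p(P) = I*P*√29 (p(P) = √(-30 + 1)*P = √(-29)*P = (I*√29)*P = I*P*√29)
-107 + p(H)*j(1, 13) = -107 + (I*1*√29)*((-4 + 1)/(4 + 13)) = -107 + (I*√29)*(-3/17) = -107 - 3*I*√29/17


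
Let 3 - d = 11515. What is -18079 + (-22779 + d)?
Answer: -52370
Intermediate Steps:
d = -11512 (d = 3 - 1*11515 = 3 - 11515 = -11512)
-18079 + (-22779 + d) = -18079 + (-22779 - 11512) = -18079 - 34291 = -52370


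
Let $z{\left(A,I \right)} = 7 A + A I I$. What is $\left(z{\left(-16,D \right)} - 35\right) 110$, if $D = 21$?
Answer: $-792330$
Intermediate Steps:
$z{\left(A,I \right)} = 7 A + A I^{2}$
$\left(z{\left(-16,D \right)} - 35\right) 110 = \left(- 16 \left(7 + 21^{2}\right) - 35\right) 110 = \left(- 16 \left(7 + 441\right) - 35\right) 110 = \left(\left(-16\right) 448 - 35\right) 110 = \left(-7168 - 35\right) 110 = \left(-7203\right) 110 = -792330$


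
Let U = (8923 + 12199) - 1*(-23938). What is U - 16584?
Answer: 28476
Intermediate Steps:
U = 45060 (U = 21122 + 23938 = 45060)
U - 16584 = 45060 - 16584 = 28476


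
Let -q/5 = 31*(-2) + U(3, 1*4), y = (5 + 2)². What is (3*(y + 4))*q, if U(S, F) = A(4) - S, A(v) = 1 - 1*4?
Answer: 54060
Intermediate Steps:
A(v) = -3 (A(v) = 1 - 4 = -3)
y = 49 (y = 7² = 49)
U(S, F) = -3 - S
q = 340 (q = -5*(31*(-2) + (-3 - 1*3)) = -5*(-62 + (-3 - 3)) = -5*(-62 - 6) = -5*(-68) = 340)
(3*(y + 4))*q = (3*(49 + 4))*340 = (3*53)*340 = 159*340 = 54060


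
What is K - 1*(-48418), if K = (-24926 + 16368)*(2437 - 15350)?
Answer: 110557872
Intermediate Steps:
K = 110509454 (K = -8558*(-12913) = 110509454)
K - 1*(-48418) = 110509454 - 1*(-48418) = 110509454 + 48418 = 110557872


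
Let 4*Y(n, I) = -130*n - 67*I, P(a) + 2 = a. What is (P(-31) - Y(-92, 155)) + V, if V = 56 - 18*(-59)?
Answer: 2765/4 ≈ 691.25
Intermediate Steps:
P(a) = -2 + a
Y(n, I) = -67*I/4 - 65*n/2 (Y(n, I) = (-130*n - 67*I)/4 = -67*I/4 - 65*n/2)
V = 1118 (V = 56 + 1062 = 1118)
(P(-31) - Y(-92, 155)) + V = ((-2 - 31) - (-67/4*155 - 65/2*(-92))) + 1118 = (-33 - (-10385/4 + 2990)) + 1118 = (-33 - 1*1575/4) + 1118 = (-33 - 1575/4) + 1118 = -1707/4 + 1118 = 2765/4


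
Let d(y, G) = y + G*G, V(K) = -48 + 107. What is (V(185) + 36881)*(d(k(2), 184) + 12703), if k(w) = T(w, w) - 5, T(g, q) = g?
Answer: 1719778640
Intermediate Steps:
V(K) = 59
k(w) = -5 + w (k(w) = w - 5 = -5 + w)
d(y, G) = y + G²
(V(185) + 36881)*(d(k(2), 184) + 12703) = (59 + 36881)*(((-5 + 2) + 184²) + 12703) = 36940*((-3 + 33856) + 12703) = 36940*(33853 + 12703) = 36940*46556 = 1719778640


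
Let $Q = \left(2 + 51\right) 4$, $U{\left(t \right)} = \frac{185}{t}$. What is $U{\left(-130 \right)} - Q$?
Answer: $- \frac{5549}{26} \approx -213.42$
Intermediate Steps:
$Q = 212$ ($Q = 53 \cdot 4 = 212$)
$U{\left(-130 \right)} - Q = \frac{185}{-130} - 212 = 185 \left(- \frac{1}{130}\right) - 212 = - \frac{37}{26} - 212 = - \frac{5549}{26}$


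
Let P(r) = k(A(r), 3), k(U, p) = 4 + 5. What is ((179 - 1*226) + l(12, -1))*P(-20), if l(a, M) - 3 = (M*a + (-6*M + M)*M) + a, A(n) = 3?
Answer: -441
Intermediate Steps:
k(U, p) = 9
l(a, M) = 3 + a - 5*M**2 + M*a (l(a, M) = 3 + ((M*a + (-6*M + M)*M) + a) = 3 + ((M*a + (-5*M)*M) + a) = 3 + ((M*a - 5*M**2) + a) = 3 + ((-5*M**2 + M*a) + a) = 3 + (a - 5*M**2 + M*a) = 3 + a - 5*M**2 + M*a)
P(r) = 9
((179 - 1*226) + l(12, -1))*P(-20) = ((179 - 1*226) + (3 + 12 - 5*(-1)**2 - 1*12))*9 = ((179 - 226) + (3 + 12 - 5*1 - 12))*9 = (-47 + (3 + 12 - 5 - 12))*9 = (-47 - 2)*9 = -49*9 = -441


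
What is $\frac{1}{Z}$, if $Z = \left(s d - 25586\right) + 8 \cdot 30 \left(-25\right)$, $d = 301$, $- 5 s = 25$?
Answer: $- \frac{1}{33091} \approx -3.022 \cdot 10^{-5}$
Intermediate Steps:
$s = -5$ ($s = \left(- \frac{1}{5}\right) 25 = -5$)
$Z = -33091$ ($Z = \left(\left(-5\right) 301 - 25586\right) + 8 \cdot 30 \left(-25\right) = \left(-1505 - 25586\right) + 240 \left(-25\right) = -27091 - 6000 = -33091$)
$\frac{1}{Z} = \frac{1}{-33091} = - \frac{1}{33091}$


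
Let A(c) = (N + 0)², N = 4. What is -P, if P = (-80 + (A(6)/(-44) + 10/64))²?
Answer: -797102289/123904 ≈ -6433.2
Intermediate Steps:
A(c) = 16 (A(c) = (4 + 0)² = 4² = 16)
P = 797102289/123904 (P = (-80 + (16/(-44) + 10/64))² = (-80 + (16*(-1/44) + 10*(1/64)))² = (-80 + (-4/11 + 5/32))² = (-80 - 73/352)² = (-28233/352)² = 797102289/123904 ≈ 6433.2)
-P = -1*797102289/123904 = -797102289/123904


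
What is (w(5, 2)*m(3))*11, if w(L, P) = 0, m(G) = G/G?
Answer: 0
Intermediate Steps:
m(G) = 1
(w(5, 2)*m(3))*11 = (0*1)*11 = 0*11 = 0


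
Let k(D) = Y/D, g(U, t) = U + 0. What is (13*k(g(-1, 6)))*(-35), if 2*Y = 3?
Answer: 1365/2 ≈ 682.50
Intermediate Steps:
Y = 3/2 (Y = (½)*3 = 3/2 ≈ 1.5000)
g(U, t) = U
k(D) = 3/(2*D)
(13*k(g(-1, 6)))*(-35) = (13*((3/2)/(-1)))*(-35) = (13*((3/2)*(-1)))*(-35) = (13*(-3/2))*(-35) = -39/2*(-35) = 1365/2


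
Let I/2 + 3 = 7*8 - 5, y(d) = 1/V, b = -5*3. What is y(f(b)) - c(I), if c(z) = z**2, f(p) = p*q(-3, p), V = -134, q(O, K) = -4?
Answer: -1234945/134 ≈ -9216.0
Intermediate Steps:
b = -15
f(p) = -4*p (f(p) = p*(-4) = -4*p)
y(d) = -1/134 (y(d) = 1/(-134) = -1/134)
I = 96 (I = -6 + 2*(7*8 - 5) = -6 + 2*(56 - 5) = -6 + 2*51 = -6 + 102 = 96)
y(f(b)) - c(I) = -1/134 - 1*96**2 = -1/134 - 1*9216 = -1/134 - 9216 = -1234945/134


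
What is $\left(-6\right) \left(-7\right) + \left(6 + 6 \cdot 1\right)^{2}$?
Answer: $186$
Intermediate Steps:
$\left(-6\right) \left(-7\right) + \left(6 + 6 \cdot 1\right)^{2} = 42 + \left(6 + 6\right)^{2} = 42 + 12^{2} = 42 + 144 = 186$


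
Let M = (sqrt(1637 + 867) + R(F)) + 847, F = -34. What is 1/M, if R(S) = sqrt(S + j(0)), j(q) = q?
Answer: 1/(847 + 2*sqrt(626) + I*sqrt(34)) ≈ 0.0011147 - 7.246e-6*I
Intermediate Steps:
R(S) = sqrt(S) (R(S) = sqrt(S + 0) = sqrt(S))
M = 847 + 2*sqrt(626) + I*sqrt(34) (M = (sqrt(1637 + 867) + sqrt(-34)) + 847 = (sqrt(2504) + I*sqrt(34)) + 847 = (2*sqrt(626) + I*sqrt(34)) + 847 = 847 + 2*sqrt(626) + I*sqrt(34) ≈ 897.04 + 5.831*I)
1/M = 1/(847 + 2*sqrt(626) + I*sqrt(34))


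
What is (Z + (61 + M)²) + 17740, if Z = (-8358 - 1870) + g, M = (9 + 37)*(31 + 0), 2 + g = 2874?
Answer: 2221553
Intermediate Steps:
g = 2872 (g = -2 + 2874 = 2872)
M = 1426 (M = 46*31 = 1426)
Z = -7356 (Z = (-8358 - 1870) + 2872 = -10228 + 2872 = -7356)
(Z + (61 + M)²) + 17740 = (-7356 + (61 + 1426)²) + 17740 = (-7356 + 1487²) + 17740 = (-7356 + 2211169) + 17740 = 2203813 + 17740 = 2221553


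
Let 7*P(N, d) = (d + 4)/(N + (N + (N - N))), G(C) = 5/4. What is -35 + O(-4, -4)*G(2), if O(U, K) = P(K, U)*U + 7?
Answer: -105/4 ≈ -26.250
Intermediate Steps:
G(C) = 5/4 (G(C) = 5*(1/4) = 5/4)
P(N, d) = (4 + d)/(14*N) (P(N, d) = ((d + 4)/(N + (N + (N - N))))/7 = ((4 + d)/(N + (N + 0)))/7 = ((4 + d)/(N + N))/7 = ((4 + d)/((2*N)))/7 = ((4 + d)*(1/(2*N)))/7 = ((4 + d)/(2*N))/7 = (4 + d)/(14*N))
O(U, K) = 7 + U*(4 + U)/(14*K) (O(U, K) = ((4 + U)/(14*K))*U + 7 = U*(4 + U)/(14*K) + 7 = 7 + U*(4 + U)/(14*K))
-35 + O(-4, -4)*G(2) = -35 + ((1/14)*(98*(-4) - 4*(4 - 4))/(-4))*(5/4) = -35 + ((1/14)*(-1/4)*(-392 - 4*0))*(5/4) = -35 + ((1/14)*(-1/4)*(-392 + 0))*(5/4) = -35 + ((1/14)*(-1/4)*(-392))*(5/4) = -35 + 7*(5/4) = -35 + 35/4 = -105/4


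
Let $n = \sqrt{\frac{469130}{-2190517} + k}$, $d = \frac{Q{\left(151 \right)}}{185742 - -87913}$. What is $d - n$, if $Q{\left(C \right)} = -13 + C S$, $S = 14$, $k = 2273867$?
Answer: $\frac{2101}{273655} - \frac{\sqrt{10910842179709216353}}{2190517} \approx -1507.9$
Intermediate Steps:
$Q{\left(C \right)} = -13 + 14 C$ ($Q{\left(C \right)} = -13 + C 14 = -13 + 14 C$)
$d = \frac{2101}{273655}$ ($d = \frac{-13 + 14 \cdot 151}{185742 - -87913} = \frac{-13 + 2114}{185742 + 87913} = \frac{2101}{273655} \approx 0.0076775$)
$n = \frac{\sqrt{10910842179709216353}}{2190517}$ ($n = \sqrt{\frac{469130}{-2190517} + 2273867} = \sqrt{469130 \left(- \frac{1}{2190517}\right) + 2273867} = \sqrt{- \frac{469130}{2190517} + 2273867} = \sqrt{\frac{4980943850109}{2190517}} = \frac{\sqrt{10910842179709216353}}{2190517} \approx 1507.9$)
$d - n = \frac{2101}{273655} - \frac{\sqrt{10910842179709216353}}{2190517}$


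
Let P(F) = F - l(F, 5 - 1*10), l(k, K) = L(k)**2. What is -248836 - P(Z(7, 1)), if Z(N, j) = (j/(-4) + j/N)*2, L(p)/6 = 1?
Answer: -3483197/14 ≈ -2.4880e+5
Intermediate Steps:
L(p) = 6 (L(p) = 6*1 = 6)
l(k, K) = 36 (l(k, K) = 6**2 = 36)
Z(N, j) = -j/2 + 2*j/N (Z(N, j) = (j*(-1/4) + j/N)*2 = (-j/4 + j/N)*2 = -j/2 + 2*j/N)
P(F) = -36 + F (P(F) = F - 1*36 = F - 36 = -36 + F)
-248836 - P(Z(7, 1)) = -248836 - (-36 + (1/2)*1*(4 - 1*7)/7) = -248836 - (-36 + (1/2)*1*(1/7)*(4 - 7)) = -248836 - (-36 + (1/2)*1*(1/7)*(-3)) = -248836 - (-36 - 3/14) = -248836 - 1*(-507/14) = -248836 + 507/14 = -3483197/14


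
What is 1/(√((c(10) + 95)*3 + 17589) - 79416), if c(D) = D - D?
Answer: -4412/350382399 - √1986/2102294394 ≈ -1.2613e-5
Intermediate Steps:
c(D) = 0
1/(√((c(10) + 95)*3 + 17589) - 79416) = 1/(√((0 + 95)*3 + 17589) - 79416) = 1/(√(95*3 + 17589) - 79416) = 1/(√(285 + 17589) - 79416) = 1/(√17874 - 79416) = 1/(3*√1986 - 79416) = 1/(-79416 + 3*√1986)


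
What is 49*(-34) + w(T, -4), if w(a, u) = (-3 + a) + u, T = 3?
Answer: -1670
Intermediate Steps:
w(a, u) = -3 + a + u
49*(-34) + w(T, -4) = 49*(-34) + (-3 + 3 - 4) = -1666 - 4 = -1670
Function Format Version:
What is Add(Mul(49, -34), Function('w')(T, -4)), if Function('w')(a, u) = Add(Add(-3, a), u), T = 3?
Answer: -1670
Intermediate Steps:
Function('w')(a, u) = Add(-3, a, u)
Add(Mul(49, -34), Function('w')(T, -4)) = Add(Mul(49, -34), Add(-3, 3, -4)) = Add(-1666, -4) = -1670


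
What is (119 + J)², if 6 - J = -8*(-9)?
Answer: 2809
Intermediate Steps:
J = -66 (J = 6 - (-8)*(-9) = 6 - 1*72 = 6 - 72 = -66)
(119 + J)² = (119 - 66)² = 53² = 2809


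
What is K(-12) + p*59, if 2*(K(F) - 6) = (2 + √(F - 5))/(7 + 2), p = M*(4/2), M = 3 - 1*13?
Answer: -10565/9 + I*√17/18 ≈ -1173.9 + 0.22906*I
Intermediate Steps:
M = -10 (M = 3 - 13 = -10)
p = -20 (p = -40/2 = -10*2 = -20)
K(F) = 55/9 + √(-5 + F)/18 (K(F) = 6 + ((2 + √(F - 5))/(7 + 2))/2 = 6 + ((2 + √(-5 + F))/9)/2 = 6 + ((2 + √(-5 + F))*(⅑))/2 = 6 + (2/9 + √(-5 + F)/9)/2 = 6 + (⅑ + √(-5 + F)/18) = 55/9 + √(-5 + F)/18)
K(-12) + p*59 = (55/9 + √(-5 - 12)/18) - 20*59 = (55/9 + √(-17)/18) - 1180 = (55/9 + (I*√17)/18) - 1180 = (55/9 + I*√17/18) - 1180 = -10565/9 + I*√17/18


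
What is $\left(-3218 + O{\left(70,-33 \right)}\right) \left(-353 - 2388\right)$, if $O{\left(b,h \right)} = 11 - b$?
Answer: $8982257$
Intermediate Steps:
$\left(-3218 + O{\left(70,-33 \right)}\right) \left(-353 - 2388\right) = \left(-3218 + \left(11 - 70\right)\right) \left(-353 - 2388\right) = \left(-3218 + \left(11 - 70\right)\right) \left(-2741\right) = \left(-3218 - 59\right) \left(-2741\right) = \left(-3277\right) \left(-2741\right) = 8982257$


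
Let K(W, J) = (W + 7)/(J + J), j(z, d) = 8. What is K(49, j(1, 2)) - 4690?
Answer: -9373/2 ≈ -4686.5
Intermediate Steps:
K(W, J) = (7 + W)/(2*J) (K(W, J) = (7 + W)/((2*J)) = (7 + W)*(1/(2*J)) = (7 + W)/(2*J))
K(49, j(1, 2)) - 4690 = (1/2)*(7 + 49)/8 - 4690 = (1/2)*(1/8)*56 - 4690 = 7/2 - 4690 = -9373/2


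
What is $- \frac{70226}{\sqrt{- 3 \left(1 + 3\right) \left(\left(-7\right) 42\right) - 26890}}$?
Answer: $\frac{35113 i \sqrt{23362}}{11681} \approx 459.46 i$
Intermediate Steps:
$- \frac{70226}{\sqrt{- 3 \left(1 + 3\right) \left(\left(-7\right) 42\right) - 26890}} = - \frac{70226}{\sqrt{\left(-3\right) 4 \left(-294\right) - 26890}} = - \frac{70226}{\sqrt{\left(-12\right) \left(-294\right) - 26890}} = - \frac{70226}{\sqrt{3528 - 26890}} = - \frac{70226}{\sqrt{-23362}} = - \frac{70226}{i \sqrt{23362}} = - 70226 \left(- \frac{i \sqrt{23362}}{23362}\right) = \frac{35113 i \sqrt{23362}}{11681}$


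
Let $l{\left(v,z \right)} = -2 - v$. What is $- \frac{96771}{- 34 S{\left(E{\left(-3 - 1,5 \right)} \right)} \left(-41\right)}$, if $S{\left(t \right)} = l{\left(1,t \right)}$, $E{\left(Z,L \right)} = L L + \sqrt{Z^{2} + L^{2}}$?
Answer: $\frac{32257}{1394} \approx 23.14$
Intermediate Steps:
$E{\left(Z,L \right)} = L^{2} + \sqrt{L^{2} + Z^{2}}$
$S{\left(t \right)} = -3$ ($S{\left(t \right)} = -2 - 1 = -3$)
$- \frac{96771}{- 34 S{\left(E{\left(-3 - 1,5 \right)} \right)} \left(-41\right)} = - \frac{96771}{\left(-34\right) \left(-3\right) \left(-41\right)} = - \frac{96771}{102 \left(-41\right)} = - \frac{96771}{-4182} = \left(-96771\right) \left(- \frac{1}{4182}\right) = \frac{32257}{1394}$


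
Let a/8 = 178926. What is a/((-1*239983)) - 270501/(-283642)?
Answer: -341091786453/68069258086 ≈ -5.0110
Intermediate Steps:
a = 1431408 (a = 8*178926 = 1431408)
a/((-1*239983)) - 270501/(-283642) = 1431408/((-1*239983)) - 270501/(-283642) = 1431408/(-239983) - 270501*(-1/283642) = 1431408*(-1/239983) + 270501/283642 = -1431408/239983 + 270501/283642 = -341091786453/68069258086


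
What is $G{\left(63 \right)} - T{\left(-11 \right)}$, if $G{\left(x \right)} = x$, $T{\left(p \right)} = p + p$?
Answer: $85$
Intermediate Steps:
$T{\left(p \right)} = 2 p$
$G{\left(63 \right)} - T{\left(-11 \right)} = 63 - 2 \left(-11\right) = 63 - -22 = 63 + 22 = 85$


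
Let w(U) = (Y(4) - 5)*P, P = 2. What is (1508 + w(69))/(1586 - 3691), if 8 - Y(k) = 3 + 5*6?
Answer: -1448/2105 ≈ -0.68789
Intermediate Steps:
Y(k) = -25 (Y(k) = 8 - (3 + 5*6) = 8 - (3 + 30) = 8 - 1*33 = 8 - 33 = -25)
w(U) = -60 (w(U) = (-25 - 5)*2 = -30*2 = -60)
(1508 + w(69))/(1586 - 3691) = (1508 - 60)/(1586 - 3691) = 1448/(-2105) = 1448*(-1/2105) = -1448/2105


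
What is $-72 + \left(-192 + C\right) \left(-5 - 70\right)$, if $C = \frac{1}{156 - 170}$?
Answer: $\frac{200667}{14} \approx 14333.0$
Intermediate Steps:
$C = - \frac{1}{14}$ ($C = \frac{1}{-14} = - \frac{1}{14} \approx -0.071429$)
$-72 + \left(-192 + C\right) \left(-5 - 70\right) = -72 + \left(-192 - \frac{1}{14}\right) \left(-5 - 70\right) = -72 - - \frac{201675}{14} = -72 + \frac{201675}{14} = \frac{200667}{14}$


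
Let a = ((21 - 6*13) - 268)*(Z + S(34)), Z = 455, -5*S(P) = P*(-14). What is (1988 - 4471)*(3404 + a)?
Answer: 435545513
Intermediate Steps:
S(P) = 14*P/5 (S(P) = -P*(-14)/5 = -(-14)*P/5 = 14*P/5)
a = -178815 (a = ((21 - 6*13) - 268)*(455 + (14/5)*34) = ((21 - 78) - 268)*(455 + 476/5) = (-57 - 268)*(2751/5) = -325*2751/5 = -178815)
(1988 - 4471)*(3404 + a) = (1988 - 4471)*(3404 - 178815) = -2483*(-175411) = 435545513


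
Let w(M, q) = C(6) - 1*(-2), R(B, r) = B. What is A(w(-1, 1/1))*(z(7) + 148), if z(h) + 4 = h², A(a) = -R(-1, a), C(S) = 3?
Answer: 193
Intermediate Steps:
w(M, q) = 5 (w(M, q) = 3 - 1*(-2) = 3 + 2 = 5)
A(a) = 1 (A(a) = -1*(-1) = 1)
z(h) = -4 + h²
A(w(-1, 1/1))*(z(7) + 148) = 1*((-4 + 7²) + 148) = 1*((-4 + 49) + 148) = 1*(45 + 148) = 1*193 = 193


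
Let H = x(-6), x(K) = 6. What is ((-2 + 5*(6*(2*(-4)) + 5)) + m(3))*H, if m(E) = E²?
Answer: -1248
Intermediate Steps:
H = 6
((-2 + 5*(6*(2*(-4)) + 5)) + m(3))*H = ((-2 + 5*(6*(2*(-4)) + 5)) + 3²)*6 = ((-2 + 5*(6*(-8) + 5)) + 9)*6 = ((-2 + 5*(-48 + 5)) + 9)*6 = ((-2 + 5*(-43)) + 9)*6 = ((-2 - 215) + 9)*6 = (-217 + 9)*6 = -208*6 = -1248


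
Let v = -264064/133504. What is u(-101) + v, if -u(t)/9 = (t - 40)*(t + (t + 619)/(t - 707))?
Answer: -54350465173/421372 ≈ -1.2898e+5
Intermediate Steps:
v = -2063/1043 (v = -264064*1/133504 = -2063/1043 ≈ -1.9779)
u(t) = -9*(-40 + t)*(t + (619 + t)/(-707 + t)) (u(t) = -9*(t - 40)*(t + (t + 619)/(t - 707)) = -9*(-40 + t)*(t + (619 + t)/(-707 + t)))
u(-101) + v = 9*(24760 - 1*(-101)**3 - 28859*(-101) + 746*(-101)**2)/(-707 - 101) - 2063/1043 = 9*(24760 - 1*(-1030301) + 2914759 + 746*10201)/(-808) - 2063/1043 = 9*(-1/808)*(24760 + 1030301 + 2914759 + 7609946) - 2063/1043 = 9*(-1/808)*11579766 - 2063/1043 = -52108947/404 - 2063/1043 = -54350465173/421372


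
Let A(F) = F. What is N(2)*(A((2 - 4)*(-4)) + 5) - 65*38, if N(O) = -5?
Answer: -2535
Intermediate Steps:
N(2)*(A((2 - 4)*(-4)) + 5) - 65*38 = -5*((2 - 4)*(-4) + 5) - 65*38 = -5*(-2*(-4) + 5) - 2470 = -5*(8 + 5) - 2470 = -5*13 - 2470 = -65 - 2470 = -2535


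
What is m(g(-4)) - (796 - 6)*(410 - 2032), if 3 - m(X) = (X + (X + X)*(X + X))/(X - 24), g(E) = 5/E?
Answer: 129419703/101 ≈ 1.2814e+6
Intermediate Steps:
m(X) = 3 - (X + 4*X²)/(-24 + X) (m(X) = 3 - (X + (X + X)*(X + X))/(X - 24) = 3 - (X + (2*X)*(2*X))/(-24 + X) = 3 - (X + 4*X²)/(-24 + X))
m(g(-4)) - (796 - 6)*(410 - 2032) = 2*(-36 + 5/(-4) - 2*(5/(-4))²)/(-24 + 5/(-4)) - (796 - 6)*(410 - 2032) = 2*(-36 + 5*(-¼) - 2*(5*(-¼))²)/(-24 + 5*(-¼)) - 790*(-1622) = 2*(-36 - 5/4 - 2*(-5/4)²)/(-24 - 5/4) - 1*(-1281380) = 2*(-36 - 5/4 - 2*25/16)/(-101/4) + 1281380 = 2*(-4/101)*(-36 - 5/4 - 25/8) + 1281380 = 2*(-4/101)*(-323/8) + 1281380 = 323/101 + 1281380 = 129419703/101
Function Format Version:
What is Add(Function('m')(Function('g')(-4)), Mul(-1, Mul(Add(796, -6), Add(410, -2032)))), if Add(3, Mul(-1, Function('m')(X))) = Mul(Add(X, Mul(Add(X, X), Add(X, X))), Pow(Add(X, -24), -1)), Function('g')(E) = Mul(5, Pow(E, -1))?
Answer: Rational(129419703, 101) ≈ 1.2814e+6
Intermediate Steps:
Function('m')(X) = Add(3, Mul(-1, Pow(Add(-24, X), -1), Add(X, Mul(4, Pow(X, 2))))) (Function('m')(X) = Add(3, Mul(-1, Mul(Add(X, Mul(Add(X, X), Add(X, X))), Pow(Add(X, -24), -1)))) = Add(3, Mul(-1, Mul(Add(X, Mul(Mul(2, X), Mul(2, X))), Pow(Add(-24, X), -1)))) = Add(3, Mul(-1, Mul(Add(X, Mul(4, Pow(X, 2))), Pow(Add(-24, X), -1)))) = Add(3, Mul(-1, Mul(Pow(Add(-24, X), -1), Add(X, Mul(4, Pow(X, 2)))))) = Add(3, Mul(-1, Pow(Add(-24, X), -1), Add(X, Mul(4, Pow(X, 2))))))
Add(Function('m')(Function('g')(-4)), Mul(-1, Mul(Add(796, -6), Add(410, -2032)))) = Add(Mul(2, Pow(Add(-24, Mul(5, Pow(-4, -1))), -1), Add(-36, Mul(5, Pow(-4, -1)), Mul(-2, Pow(Mul(5, Pow(-4, -1)), 2)))), Mul(-1, Mul(Add(796, -6), Add(410, -2032)))) = Add(Mul(2, Pow(Add(-24, Mul(5, Rational(-1, 4))), -1), Add(-36, Mul(5, Rational(-1, 4)), Mul(-2, Pow(Mul(5, Rational(-1, 4)), 2)))), Mul(-1, Mul(790, -1622))) = Add(Mul(2, Pow(Add(-24, Rational(-5, 4)), -1), Add(-36, Rational(-5, 4), Mul(-2, Pow(Rational(-5, 4), 2)))), Mul(-1, -1281380)) = Add(Mul(2, Pow(Rational(-101, 4), -1), Add(-36, Rational(-5, 4), Mul(-2, Rational(25, 16)))), 1281380) = Add(Mul(2, Rational(-4, 101), Add(-36, Rational(-5, 4), Rational(-25, 8))), 1281380) = Add(Mul(2, Rational(-4, 101), Rational(-323, 8)), 1281380) = Add(Rational(323, 101), 1281380) = Rational(129419703, 101)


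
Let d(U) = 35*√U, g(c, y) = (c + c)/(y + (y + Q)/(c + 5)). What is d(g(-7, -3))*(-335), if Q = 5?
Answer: -11725*√14/2 ≈ -21935.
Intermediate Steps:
g(c, y) = 2*c/(y + (5 + y)/(5 + c)) (g(c, y) = (c + c)/(y + (y + 5)/(c + 5)) = (2*c)/(y + (5 + y)/(5 + c)) = 2*c/(y + (5 + y)/(5 + c)))
d(g(-7, -3))*(-335) = (35*√(2*(-7)*(5 - 7)/(5 + 6*(-3) - 7*(-3))))*(-335) = (35*√(2*(-7)*(-2)/(5 - 18 + 21)))*(-335) = (35*√(2*(-7)*(-2)/8))*(-335) = (35*√(2*(-7)*(⅛)*(-2)))*(-335) = (35*√(7/2))*(-335) = (35*(√14/2))*(-335) = (35*√14/2)*(-335) = -11725*√14/2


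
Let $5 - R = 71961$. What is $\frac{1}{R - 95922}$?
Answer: $- \frac{1}{167878} \approx -5.9567 \cdot 10^{-6}$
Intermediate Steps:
$R = -71956$ ($R = 5 - 71961 = -71956$)
$\frac{1}{R - 95922} = \frac{1}{-71956 - 95922} = \frac{1}{-167878} = - \frac{1}{167878}$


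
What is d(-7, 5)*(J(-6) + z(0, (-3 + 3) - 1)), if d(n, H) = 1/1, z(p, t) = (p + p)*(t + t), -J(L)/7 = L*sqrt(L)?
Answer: 42*I*sqrt(6) ≈ 102.88*I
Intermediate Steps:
J(L) = -7*L**(3/2) (J(L) = -7*L*sqrt(L) = -7*L**(3/2))
z(p, t) = 4*p*t (z(p, t) = (2*p)*(2*t) = 4*p*t)
d(n, H) = 1
d(-7, 5)*(J(-6) + z(0, (-3 + 3) - 1)) = 1*(-(-42)*I*sqrt(6) + 4*0*((-3 + 3) - 1)) = 1*(-(-42)*I*sqrt(6) + 4*0*(0 - 1)) = 1*(42*I*sqrt(6) + 4*0*(-1)) = 1*(42*I*sqrt(6) + 0) = 1*(42*I*sqrt(6)) = 42*I*sqrt(6)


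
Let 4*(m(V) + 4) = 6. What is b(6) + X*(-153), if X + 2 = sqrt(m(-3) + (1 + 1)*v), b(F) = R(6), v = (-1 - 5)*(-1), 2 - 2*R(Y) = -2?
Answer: 308 - 153*sqrt(38)/2 ≈ -163.58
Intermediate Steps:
R(Y) = 2 (R(Y) = 1 - 1/2*(-2) = 1 + 1 = 2)
v = 6 (v = -6*(-1) = 6)
m(V) = -5/2 (m(V) = -4 + (1/4)*6 = -4 + 3/2 = -5/2)
b(F) = 2
X = -2 + sqrt(38)/2 (X = -2 + sqrt(-5/2 + (1 + 1)*6) = -2 + sqrt(-5/2 + 2*6) = -2 + sqrt(-5/2 + 12) = -2 + sqrt(19/2) = -2 + sqrt(38)/2 ≈ 1.0822)
b(6) + X*(-153) = 2 + (-2 + sqrt(38)/2)*(-153) = 2 + (306 - 153*sqrt(38)/2) = 308 - 153*sqrt(38)/2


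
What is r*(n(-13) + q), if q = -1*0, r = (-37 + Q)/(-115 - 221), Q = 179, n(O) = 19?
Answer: -1349/168 ≈ -8.0298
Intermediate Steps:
r = -71/168 (r = (-37 + 179)/(-115 - 221) = 142/(-336) = 142*(-1/336) = -71/168 ≈ -0.42262)
q = 0
r*(n(-13) + q) = -71*(19 + 0)/168 = -71/168*19 = -1349/168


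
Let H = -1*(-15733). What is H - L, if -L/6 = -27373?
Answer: -148505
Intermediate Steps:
H = 15733
L = 164238 (L = -6*(-27373) = 164238)
H - L = 15733 - 1*164238 = 15733 - 164238 = -148505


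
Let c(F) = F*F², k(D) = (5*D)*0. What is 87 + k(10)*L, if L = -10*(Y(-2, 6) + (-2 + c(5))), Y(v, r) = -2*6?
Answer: 87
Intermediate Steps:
k(D) = 0
Y(v, r) = -12
c(F) = F³
L = -1110 (L = -10*(-12 + (-2 + 5³)) = -10*(-12 + (-2 + 125)) = -10*(-12 + 123) = -10*111 = -1110)
87 + k(10)*L = 87 + 0*(-1110) = 87 + 0 = 87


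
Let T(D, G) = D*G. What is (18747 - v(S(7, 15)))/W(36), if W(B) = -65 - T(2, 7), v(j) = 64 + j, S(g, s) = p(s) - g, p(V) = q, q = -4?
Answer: -18694/79 ≈ -236.63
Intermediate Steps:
p(V) = -4
S(g, s) = -4 - g
W(B) = -79 (W(B) = -65 - 2*7 = -65 - 1*14 = -65 - 14 = -79)
(18747 - v(S(7, 15)))/W(36) = (18747 - (64 + (-4 - 1*7)))/(-79) = (18747 - (64 + (-4 - 7)))*(-1/79) = (18747 - (64 - 11))*(-1/79) = (18747 - 1*53)*(-1/79) = (18747 - 53)*(-1/79) = 18694*(-1/79) = -18694/79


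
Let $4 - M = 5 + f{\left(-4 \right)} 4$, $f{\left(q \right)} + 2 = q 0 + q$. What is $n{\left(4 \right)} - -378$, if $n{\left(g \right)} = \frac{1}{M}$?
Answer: $\frac{8695}{23} \approx 378.04$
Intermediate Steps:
$f{\left(q \right)} = -2 + q$ ($f{\left(q \right)} = -2 + \left(q 0 + q\right) = -2 + \left(0 + q\right) = -2 + q$)
$M = 23$ ($M = 4 - \left(5 + \left(-2 - 4\right) 4\right) = 4 - \left(5 - 24\right) = 4 - -19 = 4 + 19 = 23$)
$n{\left(g \right)} = \frac{1}{23}$
$n{\left(4 \right)} - -378 = \frac{1}{23} - -378 = \frac{1}{23} + 378 = \frac{8695}{23}$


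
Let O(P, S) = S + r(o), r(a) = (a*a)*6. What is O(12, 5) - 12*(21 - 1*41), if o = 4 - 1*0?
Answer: 341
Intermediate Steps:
o = 4 (o = 4 + 0 = 4)
r(a) = 6*a² (r(a) = a²*6 = 6*a²)
O(P, S) = 96 + S (O(P, S) = S + 6*4² = S + 6*16 = S + 96 = 96 + S)
O(12, 5) - 12*(21 - 1*41) = (96 + 5) - 12*(21 - 1*41) = 101 - 12*(21 - 41) = 101 - 12*(-20) = 101 + 240 = 341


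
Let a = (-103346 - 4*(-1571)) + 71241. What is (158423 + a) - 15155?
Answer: 117447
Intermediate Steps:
a = -25821 (a = (-103346 + 6284) + 71241 = -97062 + 71241 = -25821)
(158423 + a) - 15155 = (158423 - 25821) - 15155 = 132602 - 15155 = 117447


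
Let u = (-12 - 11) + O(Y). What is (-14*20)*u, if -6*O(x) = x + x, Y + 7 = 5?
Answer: 18760/3 ≈ 6253.3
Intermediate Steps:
Y = -2 (Y = -7 + 5 = -2)
O(x) = -x/3 (O(x) = -(x + x)/6 = -x/3)
u = -67/3 (u = (-12 - 11) - 1/3*(-2) = -23 + 2/3 = -67/3 ≈ -22.333)
(-14*20)*u = -14*20*(-67/3) = -280*(-67/3) = 18760/3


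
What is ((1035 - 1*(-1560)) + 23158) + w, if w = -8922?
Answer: 16831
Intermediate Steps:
((1035 - 1*(-1560)) + 23158) + w = ((1035 - 1*(-1560)) + 23158) - 8922 = ((1035 + 1560) + 23158) - 8922 = (2595 + 23158) - 8922 = 25753 - 8922 = 16831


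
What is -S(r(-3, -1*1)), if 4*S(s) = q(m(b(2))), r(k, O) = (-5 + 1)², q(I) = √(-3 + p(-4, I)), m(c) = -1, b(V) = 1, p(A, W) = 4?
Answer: -¼ ≈ -0.25000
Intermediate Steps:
q(I) = 1 (q(I) = √(-3 + 4) = √1 = 1)
r(k, O) = 16 (r(k, O) = (-4)² = 16)
S(s) = ¼ (S(s) = (¼)*1 = ¼)
-S(r(-3, -1*1)) = -1*¼ = -¼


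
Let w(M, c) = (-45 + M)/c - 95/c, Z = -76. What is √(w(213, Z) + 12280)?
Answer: √17730933/38 ≈ 110.81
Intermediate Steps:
w(M, c) = -95/c + (-45 + M)/c (w(M, c) = (-45 + M)/c - 95/c = -95/c + (-45 + M)/c)
√(w(213, Z) + 12280) = √((-140 + 213)/(-76) + 12280) = √(-1/76*73 + 12280) = √(-73/76 + 12280) = √(933207/76) = √17730933/38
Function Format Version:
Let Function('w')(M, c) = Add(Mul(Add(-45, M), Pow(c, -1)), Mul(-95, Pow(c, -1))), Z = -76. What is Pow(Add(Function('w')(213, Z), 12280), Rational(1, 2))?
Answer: Mul(Rational(1, 38), Pow(17730933, Rational(1, 2))) ≈ 110.81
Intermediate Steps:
Function('w')(M, c) = Add(Mul(-95, Pow(c, -1)), Mul(Pow(c, -1), Add(-45, M))) (Function('w')(M, c) = Add(Mul(Pow(c, -1), Add(-45, M)), Mul(-95, Pow(c, -1))) = Add(Mul(-95, Pow(c, -1)), Mul(Pow(c, -1), Add(-45, M))))
Pow(Add(Function('w')(213, Z), 12280), Rational(1, 2)) = Pow(Add(Mul(Pow(-76, -1), Add(-140, 213)), 12280), Rational(1, 2)) = Pow(Add(Mul(Rational(-1, 76), 73), 12280), Rational(1, 2)) = Pow(Add(Rational(-73, 76), 12280), Rational(1, 2)) = Pow(Rational(933207, 76), Rational(1, 2)) = Mul(Rational(1, 38), Pow(17730933, Rational(1, 2)))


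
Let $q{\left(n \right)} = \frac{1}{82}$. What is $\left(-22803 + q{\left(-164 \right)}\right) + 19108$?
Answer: $- \frac{302989}{82} \approx -3695.0$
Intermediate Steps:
$q{\left(n \right)} = \frac{1}{82}$
$\left(-22803 + q{\left(-164 \right)}\right) + 19108 = \left(-22803 + \frac{1}{82}\right) + 19108 = - \frac{1869845}{82} + 19108 = - \frac{302989}{82}$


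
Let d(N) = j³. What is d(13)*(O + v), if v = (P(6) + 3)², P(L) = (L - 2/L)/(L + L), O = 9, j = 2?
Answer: 27289/162 ≈ 168.45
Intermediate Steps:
P(L) = (L - 2/L)/(2*L) (P(L) = (L - 2/L)/((2*L)) = (L - 2/L)*(1/(2*L)) = (L - 2/L)/(2*L))
v = 15625/1296 (v = ((½ - 1/6²) + 3)² = ((½ - 1*1/36) + 3)² = ((½ - 1/36) + 3)² = (17/36 + 3)² = (125/36)² = 15625/1296 ≈ 12.056)
d(N) = 8 (d(N) = 2³ = 8)
d(13)*(O + v) = 8*(9 + 15625/1296) = 8*(27289/1296) = 27289/162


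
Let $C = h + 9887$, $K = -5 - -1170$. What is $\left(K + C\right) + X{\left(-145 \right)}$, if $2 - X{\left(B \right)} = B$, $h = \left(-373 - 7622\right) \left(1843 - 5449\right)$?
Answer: $28841169$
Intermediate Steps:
$h = 28829970$ ($h = \left(-7995\right) \left(-3606\right) = 28829970$)
$X{\left(B \right)} = 2 - B$
$K = 1165$ ($K = -5 + 1170 = 1165$)
$C = 28839857$ ($C = 28829970 + 9887 = 28839857$)
$\left(K + C\right) + X{\left(-145 \right)} = \left(1165 + 28839857\right) + \left(2 - -145\right) = 28841022 + \left(2 + 145\right) = 28841022 + 147 = 28841169$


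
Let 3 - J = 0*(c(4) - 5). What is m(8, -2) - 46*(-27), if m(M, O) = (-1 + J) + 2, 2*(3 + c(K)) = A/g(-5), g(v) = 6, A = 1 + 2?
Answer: 1246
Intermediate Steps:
A = 3
c(K) = -11/4 (c(K) = -3 + (3/6)/2 = -3 + (3*(⅙))/2 = -3 + (½)*(½) = -3 + ¼ = -11/4)
J = 3 (J = 3 - 0*(-11/4 - 5) = 3 - 0*(-31)/4 = 3 - 1*0 = 3 + 0 = 3)
m(M, O) = 4 (m(M, O) = (-1 + 3) + 2 = 2 + 2 = 4)
m(8, -2) - 46*(-27) = 4 - 46*(-27) = 4 + 1242 = 1246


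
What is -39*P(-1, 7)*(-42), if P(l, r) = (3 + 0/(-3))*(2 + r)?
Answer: 44226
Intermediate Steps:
P(l, r) = 6 + 3*r (P(l, r) = (3 + 0*(-1/3))*(2 + r) = (3 + 0)*(2 + r) = 3*(2 + r) = 6 + 3*r)
-39*P(-1, 7)*(-42) = -39*(6 + 3*7)*(-42) = -39*(6 + 21)*(-42) = -39*27*(-42) = -1053*(-42) = 44226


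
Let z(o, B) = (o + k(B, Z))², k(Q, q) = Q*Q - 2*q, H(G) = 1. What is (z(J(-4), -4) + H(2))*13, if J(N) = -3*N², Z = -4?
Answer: 7501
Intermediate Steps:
k(Q, q) = Q² - 2*q
z(o, B) = (8 + o + B²)² (z(o, B) = (o + (B² - 2*(-4)))² = (o + (B² + 8))² = (o + (8 + B²))² = (8 + o + B²)²)
(z(J(-4), -4) + H(2))*13 = ((8 - 3*(-4)² + (-4)²)² + 1)*13 = ((8 - 3*16 + 16)² + 1)*13 = ((8 - 48 + 16)² + 1)*13 = ((-24)² + 1)*13 = (576 + 1)*13 = 577*13 = 7501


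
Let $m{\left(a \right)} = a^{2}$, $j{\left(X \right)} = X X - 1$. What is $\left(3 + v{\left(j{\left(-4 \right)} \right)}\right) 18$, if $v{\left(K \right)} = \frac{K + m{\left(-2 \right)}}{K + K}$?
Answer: $\frac{327}{5} \approx 65.4$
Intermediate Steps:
$j{\left(X \right)} = -1 + X^{2}$ ($j{\left(X \right)} = X^{2} - 1 = -1 + X^{2}$)
$v{\left(K \right)} = \frac{4 + K}{2 K}$ ($v{\left(K \right)} = \frac{K + \left(-2\right)^{2}}{K + K} = \frac{K + 4}{2 K} = \left(4 + K\right) \frac{1}{2 K} = \frac{4 + K}{2 K}$)
$\left(3 + v{\left(j{\left(-4 \right)} \right)}\right) 18 = \left(3 + \frac{4 - \left(1 - \left(-4\right)^{2}\right)}{2 \left(-1 + \left(-4\right)^{2}\right)}\right) 18 = \left(3 + \frac{4 + \left(-1 + 16\right)}{2 \left(-1 + 16\right)}\right) 18 = \left(3 + \frac{4 + 15}{2 \cdot 15}\right) 18 = \left(3 + \frac{1}{2} \cdot \frac{1}{15} \cdot 19\right) 18 = \left(3 + \frac{19}{30}\right) 18 = \frac{109}{30} \cdot 18 = \frac{327}{5}$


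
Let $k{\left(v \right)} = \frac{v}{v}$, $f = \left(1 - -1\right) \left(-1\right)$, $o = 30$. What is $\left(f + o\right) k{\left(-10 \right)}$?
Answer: $28$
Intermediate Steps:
$f = -2$ ($f = \left(1 + 1\right) \left(-1\right) = 2 \left(-1\right) = -2$)
$k{\left(v \right)} = 1$
$\left(f + o\right) k{\left(-10 \right)} = \left(-2 + 30\right) 1 = 28 \cdot 1 = 28$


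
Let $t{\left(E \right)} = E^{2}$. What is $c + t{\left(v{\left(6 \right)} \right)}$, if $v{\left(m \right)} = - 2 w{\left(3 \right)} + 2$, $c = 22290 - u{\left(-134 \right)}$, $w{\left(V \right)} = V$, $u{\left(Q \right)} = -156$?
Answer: $22462$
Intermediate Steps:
$c = 22446$ ($c = 22290 - -156 = 22290 + 156 = 22446$)
$v{\left(m \right)} = -4$ ($v{\left(m \right)} = \left(-2\right) 3 + 2 = -6 + 2 = -4$)
$c + t{\left(v{\left(6 \right)} \right)} = 22446 + \left(-4\right)^{2} = 22446 + 16 = 22462$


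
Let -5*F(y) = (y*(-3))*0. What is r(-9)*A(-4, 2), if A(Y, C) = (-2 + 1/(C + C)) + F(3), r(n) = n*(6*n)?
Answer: -1701/2 ≈ -850.50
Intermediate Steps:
F(y) = 0 (F(y) = -y*(-3)*0/5 = -(-3*y)*0/5 = -⅕*0 = 0)
r(n) = 6*n²
A(Y, C) = -2 + 1/(2*C) (A(Y, C) = (-2 + 1/(C + C)) + 0 = (-2 + 1/(2*C)) + 0 = -2 + 1/(2*C))
r(-9)*A(-4, 2) = (6*(-9)²)*(-2 + (½)/2) = (6*81)*(-2 + (½)*(½)) = 486*(-2 + ¼) = 486*(-7/4) = -1701/2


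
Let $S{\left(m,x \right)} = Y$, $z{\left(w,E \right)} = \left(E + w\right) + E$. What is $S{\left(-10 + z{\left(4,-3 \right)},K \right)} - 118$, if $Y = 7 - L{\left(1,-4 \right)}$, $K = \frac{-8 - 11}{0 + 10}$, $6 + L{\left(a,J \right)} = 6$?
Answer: $-111$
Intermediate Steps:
$z{\left(w,E \right)} = w + 2 E$
$L{\left(a,J \right)} = 0$ ($L{\left(a,J \right)} = -6 + 6 = 0$)
$K = - \frac{19}{10} \approx -1.9$
$Y = 7$ ($Y = 7 - 0 = 7 + 0 = 7$)
$S{\left(m,x \right)} = 7$
$S{\left(-10 + z{\left(4,-3 \right)},K \right)} - 118 = 7 - 118 = -111$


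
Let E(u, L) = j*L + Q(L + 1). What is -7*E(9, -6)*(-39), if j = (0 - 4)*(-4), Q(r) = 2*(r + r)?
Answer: -31668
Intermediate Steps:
Q(r) = 4*r (Q(r) = 2*(2*r) = 4*r)
j = 16 (j = -4*(-4) = 16)
E(u, L) = 4 + 20*L (E(u, L) = 16*L + 4*(L + 1) = 16*L + 4*(1 + L) = 16*L + (4 + 4*L) = 4 + 20*L)
-7*E(9, -6)*(-39) = -7*(4 + 20*(-6))*(-39) = -7*(4 - 120)*(-39) = -7*(-116)*(-39) = 812*(-39) = -31668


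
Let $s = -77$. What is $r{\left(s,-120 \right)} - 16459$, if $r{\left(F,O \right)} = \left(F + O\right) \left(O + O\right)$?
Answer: $30821$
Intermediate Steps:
$r{\left(F,O \right)} = 2 O \left(F + O\right)$ ($r{\left(F,O \right)} = \left(F + O\right) 2 O = 2 O \left(F + O\right)$)
$r{\left(s,-120 \right)} - 16459 = 2 \left(-120\right) \left(-77 - 120\right) - 16459 = 2 \left(-120\right) \left(-197\right) - 16459 = 47280 - 16459 = 30821$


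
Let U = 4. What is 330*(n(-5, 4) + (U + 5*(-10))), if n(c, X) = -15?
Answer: -20130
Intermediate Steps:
330*(n(-5, 4) + (U + 5*(-10))) = 330*(-15 + (4 + 5*(-10))) = 330*(-15 + (4 - 50)) = 330*(-15 - 46) = 330*(-61) = -20130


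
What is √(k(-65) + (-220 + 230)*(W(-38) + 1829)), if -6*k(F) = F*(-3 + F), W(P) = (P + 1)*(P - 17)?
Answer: √341130/3 ≈ 194.69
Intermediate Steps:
W(P) = (1 + P)*(-17 + P)
k(F) = -F*(-3 + F)/6
√(k(-65) + (-220 + 230)*(W(-38) + 1829)) = √((⅙)*(-65)*(3 - 1*(-65)) + (-220 + 230)*((-17 + (-38)² - 16*(-38)) + 1829)) = √((⅙)*(-65)*(3 + 65) + 10*((-17 + 1444 + 608) + 1829)) = √((⅙)*(-65)*68 + 10*(2035 + 1829)) = √(-2210/3 + 10*3864) = √(-2210/3 + 38640) = √(113710/3) = √341130/3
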